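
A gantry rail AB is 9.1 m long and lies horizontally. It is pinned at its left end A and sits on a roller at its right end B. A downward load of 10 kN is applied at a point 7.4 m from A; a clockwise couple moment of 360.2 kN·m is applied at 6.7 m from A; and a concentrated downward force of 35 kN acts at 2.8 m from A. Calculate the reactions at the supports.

ΣM about A: B_y·9.1 − 10·7.4 − 360.2 − 35·2.8 = 0 → B_y = 532.2/9.1 = 58.4835 ≈ 58.48 kN.
ΣF_y = 0: A_y + 58.4835 − 10 − 35 = 0 → A_y = -13.48 kN.
ΣF_x = 0: no horizontal applied forces, so A_x = 0.

A_x = 0, A_y = -13.48 kN, B_y = 58.48 kN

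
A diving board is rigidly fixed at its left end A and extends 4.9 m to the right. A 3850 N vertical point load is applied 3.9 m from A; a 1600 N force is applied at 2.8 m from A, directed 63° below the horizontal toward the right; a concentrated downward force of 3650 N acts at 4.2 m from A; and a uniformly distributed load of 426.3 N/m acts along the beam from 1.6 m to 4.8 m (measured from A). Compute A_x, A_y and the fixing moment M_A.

Resultant of the distributed load: 426.3 × 3.2 = 1364.16 N at 3.2 m from A.
ΣF_x = 0: A_x + 1600·cos63° = 0 → A_x = -726.4 N.
ΣF_y = 0: A_y − 3850 − 1600·sin63° − 3650 − 426.3·3.2 = 0 → A_y = 10290 N.
ΣM about A: M_A − 3850·3.9 − 1600·sin63°·2.8 − 3650·4.2 − (426.3·3.2)·3.2 = 0 → M_A = 38700 N·m.

A_x = -726.4 N, A_y = 10290 N, M_A = 38700 N·m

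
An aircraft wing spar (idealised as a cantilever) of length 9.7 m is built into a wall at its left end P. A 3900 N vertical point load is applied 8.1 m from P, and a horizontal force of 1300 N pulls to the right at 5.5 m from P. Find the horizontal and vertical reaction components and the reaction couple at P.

ΣF_x = 0: P_x + 1300 = 0 → P_x = -1300 N.
ΣF_y = 0: P_y − 3900 = 0 → P_y = 3900 N.
ΣM about P: M_P − 3900·8.1 = 0 → M_P = 31590 N·m.

P_x = -1300 N, P_y = 3900 N, M_P = 31590 N·m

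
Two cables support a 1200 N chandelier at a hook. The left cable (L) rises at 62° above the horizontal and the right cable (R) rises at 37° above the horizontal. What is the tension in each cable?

ΣF_x = 0: −T_L·cos62° + T_R·cos37° = 0 → T_R = 0.587842·T_L.
ΣF_y = 0: T_L·sin62° + T_R·sin37° = 1200.
Substitute: T_L·(0.882948 + 0.587842·0.601815) = 1200 → T_L = 970.308 ≈ 970.3 N.
Then T_R = 0.587842 × 970.308 = 570.4 N.

T_L = 970.3 N, T_R = 570.4 N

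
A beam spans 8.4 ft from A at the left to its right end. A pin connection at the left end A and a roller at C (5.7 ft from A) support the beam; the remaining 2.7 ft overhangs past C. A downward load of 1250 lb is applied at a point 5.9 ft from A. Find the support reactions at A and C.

Taking moments about A: C_y·5.7 − 1250·5.9 = 0 → C_y = 7375/5.7 = 1293.86 ≈ 1294 lb.
ΣF_y = 0: A_y + 1293.86 − 1250 = 0 → A_y = -43.86 lb.
ΣF_x = 0: no horizontal applied forces, so A_x = 0.

A_x = 0, A_y = -43.86 lb, C_y = 1294 lb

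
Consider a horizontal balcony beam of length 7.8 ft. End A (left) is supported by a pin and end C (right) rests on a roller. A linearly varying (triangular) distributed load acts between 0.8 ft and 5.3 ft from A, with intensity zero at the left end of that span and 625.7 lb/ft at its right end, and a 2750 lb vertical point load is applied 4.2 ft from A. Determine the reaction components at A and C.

Resultant of the triangular load: ½ × 625.7 × 4.5 = 1407.825 lb, acting at 3.8 ft from A (one-third of the span from the peak).
Taking moments about A: C_y·7.8 − (½·625.7·4.5)·3.8 − 2750·4.2 = 0 → C_y = 16899.735/7.8 = 2166.63 ≈ 2167 lb.
ΣF_y = 0: A_y + 2166.63 − ½·625.7·4.5 − 2750 = 0 → A_y = 1991 lb.
ΣF_x = 0: no horizontal applied forces, so A_x = 0.

A_x = 0, A_y = 1991 lb, C_y = 2167 lb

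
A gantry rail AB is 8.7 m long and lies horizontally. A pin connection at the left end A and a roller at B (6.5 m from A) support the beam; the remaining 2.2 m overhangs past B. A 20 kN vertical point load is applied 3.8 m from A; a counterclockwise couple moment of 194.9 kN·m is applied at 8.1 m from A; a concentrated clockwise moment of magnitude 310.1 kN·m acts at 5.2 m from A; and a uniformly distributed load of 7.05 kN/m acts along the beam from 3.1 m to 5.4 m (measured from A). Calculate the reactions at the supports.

Resultant of the distributed load: 7.05 × 2.3 = 16.215 kN at 4.25 m from A.
ΣM about A: B_y·6.5 − 20·3.8 + 194.9 − 310.1 − (7.05·2.3)·4.25 = 0 → B_y = 260.11375/6.5 = 40.0175 ≈ 40.02 kN.
ΣF_y = 0: A_y + 40.0175 − 20 − 7.05·2.3 = 0 → A_y = -3.802 kN.
ΣF_x = 0: no horizontal applied forces, so A_x = 0.

A_x = 0, A_y = -3.802 kN, B_y = 40.02 kN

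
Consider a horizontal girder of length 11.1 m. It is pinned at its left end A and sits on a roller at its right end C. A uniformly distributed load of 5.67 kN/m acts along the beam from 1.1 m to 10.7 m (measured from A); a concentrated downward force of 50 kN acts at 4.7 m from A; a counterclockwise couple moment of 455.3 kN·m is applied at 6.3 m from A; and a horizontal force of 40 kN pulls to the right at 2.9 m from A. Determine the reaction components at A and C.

Resultant of the distributed load: 5.67 × 9.6 = 54.432 kN at 5.9 m from A.
ΣM about A: C_y·11.1 − (5.67·9.6)·5.9 − 50·4.7 + 455.3 = 0 → C_y = 100.8488/11.1 = 9.08548 ≈ 9.085 kN.
ΣF_y = 0: A_y + 9.08548 − 5.67·9.6 − 50 = 0 → A_y = 95.35 kN.
ΣF_x = 0: A_x + 40 = 0 → A_x = -40.00 kN.

A_x = -40.00 kN, A_y = 95.35 kN, C_y = 9.085 kN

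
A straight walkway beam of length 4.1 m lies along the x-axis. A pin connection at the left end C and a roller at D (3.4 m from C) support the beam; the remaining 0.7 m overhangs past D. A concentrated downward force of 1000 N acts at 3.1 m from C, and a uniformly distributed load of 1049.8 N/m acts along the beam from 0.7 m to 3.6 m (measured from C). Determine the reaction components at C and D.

C_x = 0, C_y = 1208 N, D_y = 2837 N

Resultant of the distributed load: 1049.8 × 2.9 = 3044.42 N at 2.15 m from C.
Taking moments about C: D_y·3.4 − 1000·3.1 − (1049.8·2.9)·2.15 = 0 → D_y = 9645.503/3.4 = 2836.91 ≈ 2837 N.
ΣF_y = 0: C_y + 2836.91 − 1000 − 1049.8·2.9 = 0 → C_y = 1208 N.
ΣF_x = 0: no horizontal applied forces, so C_x = 0.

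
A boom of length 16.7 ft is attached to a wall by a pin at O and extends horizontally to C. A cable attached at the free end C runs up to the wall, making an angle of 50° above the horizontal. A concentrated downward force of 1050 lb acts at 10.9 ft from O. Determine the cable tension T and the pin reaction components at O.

ΣM about O: T·sin50°·16.7 − 1050·10.9 = 0 → T = 11445/(16.7·0.766044) = 894.634 ≈ 894.6 lb.
ΣF_x = 0: O_x − T·cos50° = 0 → O_x = 894.634 × 0.642788 = 575.1 lb.
ΣF_y = 0: O_y + T·sin50° − 1050 = 0 → O_y = 1050 − 894.634 × 0.766044 = 364.7 lb.

T = 894.6 lb, O_x = 575.1 lb, O_y = 364.7 lb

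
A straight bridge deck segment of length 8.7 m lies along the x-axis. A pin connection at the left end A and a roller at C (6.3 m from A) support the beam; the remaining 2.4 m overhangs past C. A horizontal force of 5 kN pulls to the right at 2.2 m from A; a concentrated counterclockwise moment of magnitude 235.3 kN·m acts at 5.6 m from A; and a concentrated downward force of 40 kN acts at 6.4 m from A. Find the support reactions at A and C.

Taking moments about A: C_y·6.3 + 235.3 − 40·6.4 = 0 → C_y = 20.7/6.3 = 3.28571 ≈ 3.286 kN.
ΣF_y = 0: A_y + 3.28571 − 40 = 0 → A_y = 36.71 kN.
ΣF_x = 0: A_x + 5 = 0 → A_x = -5.000 kN.

A_x = -5.000 kN, A_y = 36.71 kN, C_y = 3.286 kN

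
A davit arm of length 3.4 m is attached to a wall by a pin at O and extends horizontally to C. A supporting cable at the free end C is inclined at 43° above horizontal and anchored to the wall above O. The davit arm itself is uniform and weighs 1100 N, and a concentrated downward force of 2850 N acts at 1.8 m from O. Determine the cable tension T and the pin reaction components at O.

ΣM about O: T·sin43°·3.4 − 1100·1.7 − 2850·1.8 = 0 → T = 7000/(3.4·0.681998) = 3018.81 ≈ 3019 N.
ΣF_x = 0: O_x − T·cos43° = 0 → O_x = 3018.81 × 0.731354 = 2208 N.
ΣF_y = 0: O_y + T·sin43° − 1100 − 2850 = 0 → O_y = 3950 − 3018.81 × 0.681998 = 1891 N.

T = 3019 N, O_x = 2208 N, O_y = 1891 N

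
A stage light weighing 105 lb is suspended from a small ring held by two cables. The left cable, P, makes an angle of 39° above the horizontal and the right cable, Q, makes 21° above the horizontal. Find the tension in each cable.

ΣF_x = 0: −T_P·cos39° + T_Q·cos21° = 0 → T_Q = 0.832436·T_P.
ΣF_y = 0: T_P·sin39° + T_Q·sin21° = 105.
Substitute: T_P·(0.62932 + 0.832436·0.358368) = 105 → T_P = 113.191 ≈ 113.2 lb.
Then T_Q = 0.832436 × 113.191 = 94.22 lb.

T_P = 113.2 lb, T_Q = 94.22 lb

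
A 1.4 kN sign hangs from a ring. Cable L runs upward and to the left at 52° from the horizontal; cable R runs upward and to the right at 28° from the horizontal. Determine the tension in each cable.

ΣF_x = 0: −T_L·cos52° + T_R·cos28° = 0 → T_R = 0.69728·T_L.
ΣF_y = 0: T_L·sin52° + T_R·sin28° = 1.4.
Substitute: T_L·(0.788011 + 0.69728·0.469472) = 1.4 → T_L = 1.2552 ≈ 1.255 kN.
Then T_R = 0.69728 × 1.2552 = 0.8752 kN.

T_L = 1.255 kN, T_R = 0.8752 kN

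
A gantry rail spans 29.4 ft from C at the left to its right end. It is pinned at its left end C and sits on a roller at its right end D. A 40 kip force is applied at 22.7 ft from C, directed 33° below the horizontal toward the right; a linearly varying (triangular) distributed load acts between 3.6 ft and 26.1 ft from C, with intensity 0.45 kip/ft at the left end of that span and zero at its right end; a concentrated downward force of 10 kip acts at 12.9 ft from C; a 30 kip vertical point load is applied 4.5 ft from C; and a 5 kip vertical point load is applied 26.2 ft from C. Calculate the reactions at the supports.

Resultant of the triangular load: ½ × 0.45 × 22.5 = 5.0625 kip, acting at 11.1 ft from C (one-third of the span from the peak).
Moments about C: D_y·29.4 − 40·sin33°·22.7 − (½·0.45·22.5)·11.1 − 10·12.9 − 30·4.5 − 5·26.2 = 0 → D_y = 945.726/29.4 = 32.1676 ≈ 32.17 kip.
ΣF_y = 0: C_y + 32.1676 − 40·sin33° − ½·0.45·22.5 − 10 − 30 − 5 = 0 → C_y = 39.68 kip.
ΣF_x = 0: C_x + 40·cos33° = 0 → C_x = -33.55 kip.

C_x = -33.55 kip, C_y = 39.68 kip, D_y = 32.17 kip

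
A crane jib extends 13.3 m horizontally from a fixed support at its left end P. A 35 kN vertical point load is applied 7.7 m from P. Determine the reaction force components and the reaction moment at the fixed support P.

P_x = 0, P_y = 35.00 kN, M_P = 269.5 kN·m

ΣF_x = 0: P_x = 0.
ΣF_y = 0: P_y − 35 = 0 → P_y = 35.00 kN.
ΣM about P: M_P − 35·7.7 = 0 → M_P = 269.5 kN·m.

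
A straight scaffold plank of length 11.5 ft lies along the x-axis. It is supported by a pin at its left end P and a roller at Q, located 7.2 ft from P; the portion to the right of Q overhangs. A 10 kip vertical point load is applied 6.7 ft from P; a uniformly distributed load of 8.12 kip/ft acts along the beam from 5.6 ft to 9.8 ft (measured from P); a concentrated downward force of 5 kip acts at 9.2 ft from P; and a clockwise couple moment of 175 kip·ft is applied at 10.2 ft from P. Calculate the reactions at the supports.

Resultant of the distributed load: 8.12 × 4.2 = 34.104 kip at 7.7 ft from P.
Taking moments about P: Q_y·7.2 − 10·6.7 − (8.12·4.2)·7.7 − 5·9.2 − 175 = 0 → Q_y = 550.6008/7.2 = 76.4723 ≈ 76.47 kip.
ΣF_y = 0: P_y + 76.4723 − 10 − 8.12·4.2 − 5 = 0 → P_y = -27.37 kip.
ΣF_x = 0: no horizontal applied forces, so P_x = 0.

P_x = 0, P_y = -27.37 kip, Q_y = 76.47 kip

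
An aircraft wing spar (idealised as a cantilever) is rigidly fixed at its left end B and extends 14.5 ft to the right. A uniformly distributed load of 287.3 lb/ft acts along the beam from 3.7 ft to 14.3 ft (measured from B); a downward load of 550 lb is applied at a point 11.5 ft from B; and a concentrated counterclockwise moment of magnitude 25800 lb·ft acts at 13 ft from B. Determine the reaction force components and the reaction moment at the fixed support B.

B_x = 0, B_y = 3595 lb, M_B = 7933 lb·ft

Resultant of the distributed load: 287.3 × 10.6 = 3045.38 lb at 9 ft from B.
ΣF_x = 0: B_x = 0.
ΣF_y = 0: B_y − 287.3·10.6 − 550 = 0 → B_y = 3595 lb.
ΣM about B: M_B − (287.3·10.6)·9 − 550·11.5 + 25800 = 0 → M_B = 7933 lb·ft.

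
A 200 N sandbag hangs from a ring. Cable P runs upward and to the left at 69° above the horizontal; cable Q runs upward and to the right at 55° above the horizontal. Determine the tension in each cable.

ΣF_x = 0: −T_P·cos69° + T_Q·cos55° = 0 → T_Q = 0.624795·T_P.
ΣF_y = 0: T_P·sin69° + T_Q·sin55° = 200.
Substitute: T_P·(0.93358 + 0.624795·0.819152) = 200 → T_P = 138.372 ≈ 138.4 N.
Then T_Q = 0.624795 × 138.372 = 86.45 N.

T_P = 138.4 N, T_Q = 86.45 N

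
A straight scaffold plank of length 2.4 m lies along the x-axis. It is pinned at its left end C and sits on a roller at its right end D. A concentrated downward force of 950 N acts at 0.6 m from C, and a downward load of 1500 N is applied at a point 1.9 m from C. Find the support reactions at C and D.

C_x = 0, C_y = 1025 N, D_y = 1425 N

Taking moments about C: D_y·2.4 − 950·0.6 − 1500·1.9 = 0 → D_y = 3420/2.4 = 1425 N.
ΣF_y = 0: C_y + 1425 − 950 − 1500 = 0 → C_y = 1025 N.
ΣF_x = 0: no horizontal applied forces, so C_x = 0.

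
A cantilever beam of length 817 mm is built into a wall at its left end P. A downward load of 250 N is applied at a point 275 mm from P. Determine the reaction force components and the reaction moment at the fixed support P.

ΣF_x = 0: P_x = 0.
ΣF_y = 0: P_y − 250 = 0 → P_y = 250.0 N.
ΣM about P: M_P − 250·275 = 0 → M_P = 68750 N·mm.

P_x = 0, P_y = 250.0 N, M_P = 68750 N·mm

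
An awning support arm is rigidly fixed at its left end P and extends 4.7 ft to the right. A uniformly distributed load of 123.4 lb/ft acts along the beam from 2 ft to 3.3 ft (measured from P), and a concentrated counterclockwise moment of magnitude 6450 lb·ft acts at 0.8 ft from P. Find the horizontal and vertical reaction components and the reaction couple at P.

P_x = 0, P_y = 160.4 lb, M_P = -6025 lb·ft

Resultant of the distributed load: 123.4 × 1.3 = 160.42 lb at 2.65 ft from P.
ΣF_x = 0: P_x = 0.
ΣF_y = 0: P_y − 123.4·1.3 = 0 → P_y = 160.4 lb.
ΣM about P: M_P − (123.4·1.3)·2.65 + 6450 = 0 → M_P = -6025 lb·ft.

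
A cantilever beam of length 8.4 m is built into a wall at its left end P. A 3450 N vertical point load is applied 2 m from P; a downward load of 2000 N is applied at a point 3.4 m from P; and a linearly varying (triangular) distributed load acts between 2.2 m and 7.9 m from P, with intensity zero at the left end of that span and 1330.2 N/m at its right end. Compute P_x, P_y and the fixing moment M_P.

Resultant of the triangular load: ½ × 1330.2 × 5.7 = 3791.07 N, acting at 6 m from P (one-third of the span from the peak).
ΣF_x = 0: P_x = 0.
ΣF_y = 0: P_y − 3450 − 2000 − ½·1330.2·5.7 = 0 → P_y = 9241 N.
ΣM about P: M_P − 3450·2 − 2000·3.4 − (½·1330.2·5.7)·6 = 0 → M_P = 36450 N·m.

P_x = 0, P_y = 9241 N, M_P = 36450 N·m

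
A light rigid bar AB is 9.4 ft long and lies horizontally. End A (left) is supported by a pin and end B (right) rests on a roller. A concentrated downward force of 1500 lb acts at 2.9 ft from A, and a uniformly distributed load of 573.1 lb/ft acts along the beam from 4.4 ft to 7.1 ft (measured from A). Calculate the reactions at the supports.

Resultant of the distributed load: 573.1 × 2.7 = 1547.37 lb at 5.75 ft from A.
ΣM about A: B_y·9.4 − 1500·2.9 − (573.1·2.7)·5.75 = 0 → B_y = 13247.3775/9.4 = 1409.3 ≈ 1409 lb.
ΣF_y = 0: A_y + 1409.3 − 1500 − 573.1·2.7 = 0 → A_y = 1638 lb.
ΣF_x = 0: no horizontal applied forces, so A_x = 0.

A_x = 0, A_y = 1638 lb, B_y = 1409 lb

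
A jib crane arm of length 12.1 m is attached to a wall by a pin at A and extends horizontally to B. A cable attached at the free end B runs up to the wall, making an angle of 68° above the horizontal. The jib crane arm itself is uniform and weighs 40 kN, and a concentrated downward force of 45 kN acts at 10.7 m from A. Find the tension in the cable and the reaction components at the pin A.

T = 64.49 kN, A_x = 24.16 kN, A_y = 25.21 kN

ΣM about A: T·sin68°·12.1 − 40·6.05 − 45·10.7 = 0 → T = 723.5/(12.1·0.927184) = 64.4892 ≈ 64.49 kN.
ΣF_x = 0: A_x − T·cos68° = 0 → A_x = 64.4892 × 0.374607 = 24.16 kN.
ΣF_y = 0: A_y + T·sin68° − 40 − 45 = 0 → A_y = 85 − 64.4892 × 0.927184 = 25.21 kN.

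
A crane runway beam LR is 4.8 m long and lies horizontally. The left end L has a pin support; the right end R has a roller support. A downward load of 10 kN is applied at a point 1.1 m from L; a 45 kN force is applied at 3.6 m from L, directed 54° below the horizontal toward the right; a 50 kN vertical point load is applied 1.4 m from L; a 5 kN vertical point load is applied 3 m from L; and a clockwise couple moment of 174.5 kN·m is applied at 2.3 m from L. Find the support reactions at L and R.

Moments about L: R_y·4.8 − 10·1.1 − 45·sin54°·3.6 − 50·1.4 − 5·3 − 174.5 = 0 → R_y = 401.561/4.8 = 83.6585 ≈ 83.66 kN.
ΣF_y = 0: L_y + 83.6585 − 10 − 45·sin54° − 50 − 5 = 0 → L_y = 17.75 kN.
ΣF_x = 0: L_x + 45·cos54° = 0 → L_x = -26.45 kN.

L_x = -26.45 kN, L_y = 17.75 kN, R_y = 83.66 kN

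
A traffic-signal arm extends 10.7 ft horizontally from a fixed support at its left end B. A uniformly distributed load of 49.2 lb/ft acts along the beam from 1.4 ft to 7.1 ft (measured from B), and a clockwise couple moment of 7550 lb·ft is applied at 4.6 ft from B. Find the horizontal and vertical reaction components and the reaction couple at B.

B_x = 0, B_y = 280.4 lb, M_B = 8742 lb·ft

Resultant of the distributed load: 49.2 × 5.7 = 280.44 lb at 4.25 ft from B.
ΣF_x = 0: B_x = 0.
ΣF_y = 0: B_y − 49.2·5.7 = 0 → B_y = 280.4 lb.
ΣM about B: M_B − (49.2·5.7)·4.25 − 7550 = 0 → M_B = 8742 lb·ft.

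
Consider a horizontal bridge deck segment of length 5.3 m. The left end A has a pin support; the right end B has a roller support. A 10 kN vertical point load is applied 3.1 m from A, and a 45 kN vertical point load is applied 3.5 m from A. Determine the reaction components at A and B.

ΣM about A: B_y·5.3 − 10·3.1 − 45·3.5 = 0 → B_y = 188.5/5.3 = 35.566 ≈ 35.57 kN.
ΣF_y = 0: A_y + 35.566 − 10 − 45 = 0 → A_y = 19.43 kN.
ΣF_x = 0: no horizontal applied forces, so A_x = 0.

A_x = 0, A_y = 19.43 kN, B_y = 35.57 kN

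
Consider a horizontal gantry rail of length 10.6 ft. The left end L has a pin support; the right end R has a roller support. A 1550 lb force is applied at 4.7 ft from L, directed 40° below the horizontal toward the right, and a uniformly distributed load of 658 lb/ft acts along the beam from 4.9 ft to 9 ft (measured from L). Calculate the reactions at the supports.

L_x = -1187 lb, L_y = 1484 lb, R_y = 2211 lb

Resultant of the distributed load: 658 × 4.1 = 2697.8 lb at 6.95 ft from L.
ΣM about L: R_y·10.6 − 1550·sin40°·4.7 − (658·4.1)·6.95 = 0 → R_y = 23432.4/10.6 = 2210.6 ≈ 2211 lb.
ΣF_y = 0: L_y + 2210.6 − 1550·sin40° − 658·4.1 = 0 → L_y = 1484 lb.
ΣF_x = 0: L_x + 1550·cos40° = 0 → L_x = -1187 lb.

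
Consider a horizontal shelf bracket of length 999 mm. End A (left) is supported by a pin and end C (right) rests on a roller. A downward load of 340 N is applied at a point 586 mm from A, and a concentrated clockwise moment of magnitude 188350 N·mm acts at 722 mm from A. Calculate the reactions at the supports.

ΣM about A: C_y·999 − 340·586 − 188350 = 0 → C_y = 387590/999 = 387.978 ≈ 388.0 N.
ΣF_y = 0: A_y + 387.978 − 340 = 0 → A_y = -47.98 N.
ΣF_x = 0: no horizontal applied forces, so A_x = 0.

A_x = 0, A_y = -47.98 N, C_y = 388.0 N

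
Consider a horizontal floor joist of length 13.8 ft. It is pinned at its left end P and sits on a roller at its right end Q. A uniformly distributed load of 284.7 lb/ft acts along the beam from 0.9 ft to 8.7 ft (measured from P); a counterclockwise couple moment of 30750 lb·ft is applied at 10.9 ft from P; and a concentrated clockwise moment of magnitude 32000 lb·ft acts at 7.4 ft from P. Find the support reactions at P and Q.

Resultant of the distributed load: 284.7 × 7.8 = 2220.66 lb at 4.8 ft from P.
Moments about P: Q_y·13.8 − (284.7·7.8)·4.8 + 30750 − 32000 = 0 → Q_y = 11909.168/13.8 = 862.983 ≈ 863.0 lb.
ΣF_y = 0: P_y + 862.983 − 284.7·7.8 = 0 → P_y = 1358 lb.
ΣF_x = 0: no horizontal applied forces, so P_x = 0.

P_x = 0, P_y = 1358 lb, Q_y = 863.0 lb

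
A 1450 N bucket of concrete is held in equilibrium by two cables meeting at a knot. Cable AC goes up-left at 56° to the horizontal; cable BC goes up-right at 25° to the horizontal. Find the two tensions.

ΣF_x = 0: −T_AC·cos56° + T_BC·cos25° = 0 → T_BC = 0.617001·T_AC.
ΣF_y = 0: T_AC·sin56° + T_BC·sin25° = 1450.
Substitute: T_AC·(0.829038 + 0.617001·0.422618) = 1450 → T_AC = 1330.53 ≈ 1331 N.
Then T_BC = 0.617001 × 1330.53 = 820.9 N.

T_AC = 1331 N, T_BC = 820.9 N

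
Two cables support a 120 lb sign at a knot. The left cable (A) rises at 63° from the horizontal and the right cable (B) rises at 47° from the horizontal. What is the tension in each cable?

T_A = 87.09 lb, T_B = 57.98 lb

ΣF_x = 0: −T_A·cos63° + T_B·cos47° = 0 → T_B = 0.665677·T_A.
ΣF_y = 0: T_A·sin63° + T_B·sin47° = 120.
Substitute: T_A·(0.891007 + 0.665677·0.731354) = 120 → T_A = 87.092 ≈ 87.09 lb.
Then T_B = 0.665677 × 87.092 = 57.98 lb.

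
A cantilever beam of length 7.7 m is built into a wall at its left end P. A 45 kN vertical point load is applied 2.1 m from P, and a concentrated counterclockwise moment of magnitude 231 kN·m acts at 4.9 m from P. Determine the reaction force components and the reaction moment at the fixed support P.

P_x = 0, P_y = 45.00 kN, M_P = -136.5 kN·m

ΣF_x = 0: P_x = 0.
ΣF_y = 0: P_y − 45 = 0 → P_y = 45.00 kN.
ΣM about P: M_P − 45·2.1 + 231 = 0 → M_P = -136.5 kN·m.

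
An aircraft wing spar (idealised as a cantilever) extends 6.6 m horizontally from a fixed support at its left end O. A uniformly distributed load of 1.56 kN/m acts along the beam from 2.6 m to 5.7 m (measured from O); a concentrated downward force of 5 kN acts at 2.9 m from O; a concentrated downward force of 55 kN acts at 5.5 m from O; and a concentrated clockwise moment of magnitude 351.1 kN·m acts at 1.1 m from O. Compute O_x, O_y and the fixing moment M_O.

Resultant of the distributed load: 1.56 × 3.1 = 4.836 kN at 4.15 m from O.
ΣF_x = 0: O_x = 0.
ΣF_y = 0: O_y − 1.56·3.1 − 5 − 55 = 0 → O_y = 64.84 kN.
ΣM about O: M_O − (1.56·3.1)·4.15 − 5·2.9 − 55·5.5 − 351.1 = 0 → M_O = 688.2 kN·m.

O_x = 0, O_y = 64.84 kN, M_O = 688.2 kN·m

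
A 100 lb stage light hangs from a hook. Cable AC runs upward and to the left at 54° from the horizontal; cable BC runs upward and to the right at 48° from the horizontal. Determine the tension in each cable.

ΣF_x = 0: −T_AC·cos54° + T_BC·cos48° = 0 → T_BC = 0.878431·T_AC.
ΣF_y = 0: T_AC·sin54° + T_BC·sin48° = 100.
Substitute: T_AC·(0.809017 + 0.878431·0.743145) = 100 → T_AC = 68.4079 ≈ 68.41 lb.
Then T_BC = 0.878431 × 68.4079 = 60.09 lb.

T_AC = 68.41 lb, T_BC = 60.09 lb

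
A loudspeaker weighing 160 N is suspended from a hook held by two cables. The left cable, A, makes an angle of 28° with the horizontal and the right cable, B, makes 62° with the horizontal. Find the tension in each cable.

T_A = 75.12 N, T_B = 141.3 N

ΣF_x = 0: −T_A·cos28° + T_B·cos62° = 0 → T_B = 1.88073·T_A.
ΣF_y = 0: T_A·sin28° + T_B·sin62° = 160.
Substitute: T_A·(0.469472 + 1.88073·0.882948) = 160 → T_A = 75.1153 ≈ 75.12 N.
Then T_B = 1.88073 × 75.1153 = 141.3 N.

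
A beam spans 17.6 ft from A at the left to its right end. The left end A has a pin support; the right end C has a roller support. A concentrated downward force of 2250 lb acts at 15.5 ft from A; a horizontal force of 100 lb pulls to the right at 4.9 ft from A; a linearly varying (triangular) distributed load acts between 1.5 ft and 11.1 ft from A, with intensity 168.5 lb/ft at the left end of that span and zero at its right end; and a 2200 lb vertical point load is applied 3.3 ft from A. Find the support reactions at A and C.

A_x = -100.0 lb, A_y = 2649 lb, C_y = 2610 lb

Resultant of the triangular load: ½ × 168.5 × 9.6 = 808.8 lb, acting at 4.7 ft from A (one-third of the span from the peak).
Taking moments about A: C_y·17.6 − 2250·15.5 − (½·168.5·9.6)·4.7 − 2200·3.3 = 0 → C_y = 45936.36/17.6 = 2610.02 ≈ 2610 lb.
ΣF_y = 0: A_y + 2610.02 − 2250 − ½·168.5·9.6 − 2200 = 0 → A_y = 2649 lb.
ΣF_x = 0: A_x + 100 = 0 → A_x = -100.0 lb.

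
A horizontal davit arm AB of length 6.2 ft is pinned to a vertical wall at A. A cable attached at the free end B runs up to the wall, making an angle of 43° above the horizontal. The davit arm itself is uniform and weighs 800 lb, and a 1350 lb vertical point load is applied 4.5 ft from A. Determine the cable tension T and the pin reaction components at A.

T = 2023 lb, A_x = 1480 lb, A_y = 770.2 lb

ΣM about A: T·sin43°·6.2 − 800·3.1 − 1350·4.5 = 0 → T = 8555/(6.2·0.681998) = 2023.23 ≈ 2023 lb.
ΣF_x = 0: A_x − T·cos43° = 0 → A_x = 2023.23 × 0.731354 = 1480 lb.
ΣF_y = 0: A_y + T·sin43° − 800 − 1350 = 0 → A_y = 2150 − 2023.23 × 0.681998 = 770.2 lb.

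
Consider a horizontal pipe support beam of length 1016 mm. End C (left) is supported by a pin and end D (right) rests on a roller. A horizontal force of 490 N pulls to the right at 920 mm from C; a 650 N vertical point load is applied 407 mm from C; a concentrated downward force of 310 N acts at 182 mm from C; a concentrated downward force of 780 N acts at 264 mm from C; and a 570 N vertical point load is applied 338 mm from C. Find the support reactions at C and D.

Taking moments about C: D_y·1016 − 650·407 − 310·182 − 780·264 − 570·338 = 0 → D_y = 719550/1016 = 708.219 ≈ 708.2 N.
ΣF_y = 0: C_y + 708.219 − 650 − 310 − 780 − 570 = 0 → C_y = 1602 N.
ΣF_x = 0: C_x + 490 = 0 → C_x = -490.0 N.

C_x = -490.0 N, C_y = 1602 N, D_y = 708.2 N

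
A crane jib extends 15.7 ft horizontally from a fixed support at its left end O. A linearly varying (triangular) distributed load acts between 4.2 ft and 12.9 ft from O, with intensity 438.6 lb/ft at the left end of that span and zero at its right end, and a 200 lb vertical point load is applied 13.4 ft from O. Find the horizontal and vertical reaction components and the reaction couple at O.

O_x = 0, O_y = 2108 lb, M_O = 16230 lb·ft

Resultant of the triangular load: ½ × 438.6 × 8.7 = 1907.91 lb, acting at 7.1 ft from O (one-third of the span from the peak).
ΣF_x = 0: O_x = 0.
ΣF_y = 0: O_y − ½·438.6·8.7 − 200 = 0 → O_y = 2108 lb.
ΣM about O: M_O − (½·438.6·8.7)·7.1 − 200·13.4 = 0 → M_O = 16230 lb·ft.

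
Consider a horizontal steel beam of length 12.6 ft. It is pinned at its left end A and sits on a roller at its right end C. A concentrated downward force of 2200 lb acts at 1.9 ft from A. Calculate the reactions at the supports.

ΣM about A: C_y·12.6 − 2200·1.9 = 0 → C_y = 4180/12.6 = 331.746 ≈ 331.7 lb.
ΣF_y = 0: A_y + 331.746 − 2200 = 0 → A_y = 1868 lb.
ΣF_x = 0: no horizontal applied forces, so A_x = 0.

A_x = 0, A_y = 1868 lb, C_y = 331.7 lb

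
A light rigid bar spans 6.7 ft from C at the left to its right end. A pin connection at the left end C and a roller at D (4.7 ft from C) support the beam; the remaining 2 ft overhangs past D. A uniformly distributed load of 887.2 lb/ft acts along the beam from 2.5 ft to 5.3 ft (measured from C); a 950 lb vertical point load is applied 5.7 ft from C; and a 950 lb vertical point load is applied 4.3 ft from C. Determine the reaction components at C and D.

C_x = 0, C_y = 301.6 lb, D_y = 4083 lb

Resultant of the distributed load: 887.2 × 2.8 = 2484.16 lb at 3.9 ft from C.
Taking moments about C: D_y·4.7 − (887.2·2.8)·3.9 − 950·5.7 − 950·4.3 = 0 → D_y = 19188.224/4.7 = 4082.6 ≈ 4083 lb.
ΣF_y = 0: C_y + 4082.6 − 887.2·2.8 − 950 − 950 = 0 → C_y = 301.6 lb.
ΣF_x = 0: no horizontal applied forces, so C_x = 0.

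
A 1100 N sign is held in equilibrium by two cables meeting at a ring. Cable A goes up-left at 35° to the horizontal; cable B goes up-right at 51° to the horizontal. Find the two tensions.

ΣF_x = 0: −T_A·cos35° + T_B·cos51° = 0 → T_B = 1.30165·T_A.
ΣF_y = 0: T_A·sin35° + T_B·sin51° = 1100.
Substitute: T_A·(0.573576 + 1.30165·0.777146) = 1100 → T_A = 693.941 ≈ 693.9 N.
Then T_B = 1.30165 × 693.941 = 903.3 N.

T_A = 693.9 N, T_B = 903.3 N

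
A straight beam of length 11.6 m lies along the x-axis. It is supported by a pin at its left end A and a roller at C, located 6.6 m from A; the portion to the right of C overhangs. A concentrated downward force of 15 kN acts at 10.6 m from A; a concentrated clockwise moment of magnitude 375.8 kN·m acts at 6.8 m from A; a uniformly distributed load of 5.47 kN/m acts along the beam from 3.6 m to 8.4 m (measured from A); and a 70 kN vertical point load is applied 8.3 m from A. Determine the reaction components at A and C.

Resultant of the distributed load: 5.47 × 4.8 = 26.256 kN at 6 m from A.
Taking moments about A: C_y·6.6 − 15·10.6 − 375.8 − (5.47·4.8)·6 − 70·8.3 = 0 → C_y = 1273.336/6.6 = 192.93 ≈ 192.9 kN.
ΣF_y = 0: A_y + 192.93 − 15 − 5.47·4.8 − 70 = 0 → A_y = -81.67 kN.
ΣF_x = 0: no horizontal applied forces, so A_x = 0.

A_x = 0, A_y = -81.67 kN, C_y = 192.9 kN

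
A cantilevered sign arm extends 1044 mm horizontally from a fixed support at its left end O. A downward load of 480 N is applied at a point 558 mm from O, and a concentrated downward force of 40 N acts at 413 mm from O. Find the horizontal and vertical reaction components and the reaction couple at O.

ΣF_x = 0: O_x = 0.
ΣF_y = 0: O_y − 480 − 40 = 0 → O_y = 520.0 N.
ΣM about O: M_O − 480·558 − 40·413 = 0 → M_O = 284400 N·mm.

O_x = 0, O_y = 520.0 N, M_O = 284400 N·mm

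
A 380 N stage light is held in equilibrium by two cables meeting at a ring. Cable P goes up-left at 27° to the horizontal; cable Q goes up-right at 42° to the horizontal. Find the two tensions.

ΣF_x = 0: −T_P·cos27° + T_Q·cos42° = 0 → T_Q = 1.19897·T_P.
ΣF_y = 0: T_P·sin27° + T_Q·sin42° = 380.
Substitute: T_P·(0.45399 + 1.19897·0.669131) = 380 → T_P = 302.486 ≈ 302.5 N.
Then T_Q = 1.19897 × 302.486 = 362.7 N.

T_P = 302.5 N, T_Q = 362.7 N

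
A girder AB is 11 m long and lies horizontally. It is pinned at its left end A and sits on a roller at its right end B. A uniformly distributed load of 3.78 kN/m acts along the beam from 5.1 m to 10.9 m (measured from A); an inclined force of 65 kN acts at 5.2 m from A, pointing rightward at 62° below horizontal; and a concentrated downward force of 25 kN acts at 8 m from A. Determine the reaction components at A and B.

Resultant of the distributed load: 3.78 × 5.8 = 21.924 kN at 8 m from A.
Moments about A: B_y·11 − (3.78·5.8)·8 − 65·sin62°·5.2 − 25·8 = 0 → B_y = 673.828/11 = 61.2571 ≈ 61.26 kN.
ΣF_y = 0: A_y + 61.2571 − 3.78·5.8 − 65·sin62° − 25 = 0 → A_y = 43.06 kN.
ΣF_x = 0: A_x + 65·cos62° = 0 → A_x = -30.52 kN.

A_x = -30.52 kN, A_y = 43.06 kN, B_y = 61.26 kN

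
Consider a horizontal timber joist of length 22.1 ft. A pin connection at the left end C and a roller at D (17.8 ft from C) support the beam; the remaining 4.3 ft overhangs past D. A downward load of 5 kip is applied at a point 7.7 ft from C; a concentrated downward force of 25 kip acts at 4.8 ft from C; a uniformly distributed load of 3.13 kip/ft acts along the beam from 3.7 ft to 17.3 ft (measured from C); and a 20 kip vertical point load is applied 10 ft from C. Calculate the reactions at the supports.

C_x = 0, C_y = 47.32 kip, D_y = 45.25 kip

Resultant of the distributed load: 3.13 × 13.6 = 42.568 kip at 10.5 ft from C.
ΣM about C: D_y·17.8 − 5·7.7 − 25·4.8 − (3.13·13.6)·10.5 − 20·10 = 0 → D_y = 805.464/17.8 = 45.2508 ≈ 45.25 kip.
ΣF_y = 0: C_y + 45.2508 − 5 − 25 − 3.13·13.6 − 20 = 0 → C_y = 47.32 kip.
ΣF_x = 0: no horizontal applied forces, so C_x = 0.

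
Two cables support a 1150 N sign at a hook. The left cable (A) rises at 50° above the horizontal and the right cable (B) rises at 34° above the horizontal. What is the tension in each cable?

ΣF_x = 0: −T_A·cos50° + T_B·cos34° = 0 → T_B = 0.775342·T_A.
ΣF_y = 0: T_A·sin50° + T_B·sin34° = 1150.
Substitute: T_A·(0.766044 + 0.775342·0.559193) = 1150 → T_A = 958.645 ≈ 958.6 N.
Then T_B = 0.775342 × 958.645 = 743.3 N.

T_A = 958.6 N, T_B = 743.3 N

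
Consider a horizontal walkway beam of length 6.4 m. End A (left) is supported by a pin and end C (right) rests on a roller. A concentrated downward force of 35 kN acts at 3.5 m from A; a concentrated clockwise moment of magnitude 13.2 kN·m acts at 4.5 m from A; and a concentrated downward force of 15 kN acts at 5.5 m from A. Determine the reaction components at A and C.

ΣM about A: C_y·6.4 − 35·3.5 − 13.2 − 15·5.5 = 0 → C_y = 218.2/6.4 = 34.0937 ≈ 34.09 kN.
ΣF_y = 0: A_y + 34.0937 − 35 − 15 = 0 → A_y = 15.91 kN.
ΣF_x = 0: no horizontal applied forces, so A_x = 0.

A_x = 0, A_y = 15.91 kN, C_y = 34.09 kN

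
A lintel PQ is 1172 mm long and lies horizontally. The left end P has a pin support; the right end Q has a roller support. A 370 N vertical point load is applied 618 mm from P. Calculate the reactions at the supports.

P_x = 0, P_y = 174.9 N, Q_y = 195.1 N

Moments about P: Q_y·1172 − 370·618 = 0 → Q_y = 228660/1172 = 195.102 ≈ 195.1 N.
ΣF_y = 0: P_y + 195.102 − 370 = 0 → P_y = 174.9 N.
ΣF_x = 0: no horizontal applied forces, so P_x = 0.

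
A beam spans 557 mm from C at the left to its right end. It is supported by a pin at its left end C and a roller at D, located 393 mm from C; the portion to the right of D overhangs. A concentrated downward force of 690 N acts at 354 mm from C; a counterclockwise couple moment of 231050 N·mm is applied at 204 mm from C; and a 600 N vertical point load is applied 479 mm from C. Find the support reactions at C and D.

Taking moments about C: D_y·393 − 690·354 + 231050 − 600·479 = 0 → D_y = 300610/393 = 764.911 ≈ 764.9 N.
ΣF_y = 0: C_y + 764.911 − 690 − 600 = 0 → C_y = 525.1 N.
ΣF_x = 0: no horizontal applied forces, so C_x = 0.

C_x = 0, C_y = 525.1 N, D_y = 764.9 N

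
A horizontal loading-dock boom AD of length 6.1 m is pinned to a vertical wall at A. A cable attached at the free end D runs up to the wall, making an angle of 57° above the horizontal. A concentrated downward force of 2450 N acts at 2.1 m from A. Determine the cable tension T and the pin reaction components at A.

T = 1006 N, A_x = 547.7 N, A_y = 1607 N

ΣM about A: T·sin57°·6.1 − 2450·2.1 = 0 → T = 5145/(6.1·0.838671) = 1005.69 ≈ 1006 N.
ΣF_x = 0: A_x − T·cos57° = 0 → A_x = 1005.69 × 0.544639 = 547.7 N.
ΣF_y = 0: A_y + T·sin57° − 2450 = 0 → A_y = 2450 − 1005.69 × 0.838671 = 1607 N.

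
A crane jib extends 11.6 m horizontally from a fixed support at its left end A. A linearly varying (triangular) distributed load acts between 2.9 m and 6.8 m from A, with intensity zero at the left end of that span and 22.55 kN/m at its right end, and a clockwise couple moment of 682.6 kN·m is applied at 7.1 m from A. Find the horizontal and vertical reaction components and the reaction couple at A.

Resultant of the triangular load: ½ × 22.55 × 3.9 = 43.9725 kN, acting at 5.5 m from A (one-third of the span from the peak).
ΣF_x = 0: A_x = 0.
ΣF_y = 0: A_y − ½·22.55·3.9 = 0 → A_y = 43.97 kN.
ΣM about A: M_A − (½·22.55·3.9)·5.5 − 682.6 = 0 → M_A = 924.4 kN·m.

A_x = 0, A_y = 43.97 kN, M_A = 924.4 kN·m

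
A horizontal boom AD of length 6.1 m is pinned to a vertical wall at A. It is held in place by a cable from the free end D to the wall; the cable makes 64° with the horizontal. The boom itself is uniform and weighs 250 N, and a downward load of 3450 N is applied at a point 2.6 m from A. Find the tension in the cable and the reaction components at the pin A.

T = 1775 N, A_x = 778.2 N, A_y = 2105 N

ΣM about A: T·sin64°·6.1 − 250·3.05 − 3450·2.6 = 0 → T = 9732.5/(6.1·0.898794) = 1775.15 ≈ 1775 N.
ΣF_x = 0: A_x − T·cos64° = 0 → A_x = 1775.15 × 0.438371 = 778.2 N.
ΣF_y = 0: A_y + T·sin64° − 250 − 3450 = 0 → A_y = 3700 − 1775.15 × 0.898794 = 2105 N.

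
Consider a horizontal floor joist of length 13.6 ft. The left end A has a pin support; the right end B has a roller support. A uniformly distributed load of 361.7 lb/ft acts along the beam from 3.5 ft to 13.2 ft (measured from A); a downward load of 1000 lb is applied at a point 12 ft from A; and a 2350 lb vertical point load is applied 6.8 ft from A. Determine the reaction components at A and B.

Resultant of the distributed load: 361.7 × 9.7 = 3508.49 lb at 8.35 ft from A.
Taking moments about A: B_y·13.6 − (361.7·9.7)·8.35 − 1000·12 − 2350·6.8 = 0 → B_y = 57275.8915/13.6 = 4211.46 ≈ 4211 lb.
ΣF_y = 0: A_y + 4211.46 − 361.7·9.7 − 1000 − 2350 = 0 → A_y = 2647 lb.
ΣF_x = 0: no horizontal applied forces, so A_x = 0.

A_x = 0, A_y = 2647 lb, B_y = 4211 lb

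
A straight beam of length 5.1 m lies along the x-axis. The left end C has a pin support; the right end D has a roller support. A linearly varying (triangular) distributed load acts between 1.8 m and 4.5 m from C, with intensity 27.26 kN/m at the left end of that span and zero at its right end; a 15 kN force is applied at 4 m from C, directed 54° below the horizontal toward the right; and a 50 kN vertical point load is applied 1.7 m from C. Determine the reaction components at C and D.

Resultant of the triangular load: ½ × 27.26 × 2.7 = 36.801 kN, acting at 2.7 m from C (one-third of the span from the peak).
ΣM about C: D_y·5.1 − (½·27.26·2.7)·2.7 − 15·sin54°·4 − 50·1.7 = 0 → D_y = 232.904/5.1 = 45.6675 ≈ 45.67 kN.
ΣF_y = 0: C_y + 45.6675 − ½·27.26·2.7 − 15·sin54° − 50 = 0 → C_y = 53.27 kN.
ΣF_x = 0: C_x + 15·cos54° = 0 → C_x = -8.817 kN.

C_x = -8.817 kN, C_y = 53.27 kN, D_y = 45.67 kN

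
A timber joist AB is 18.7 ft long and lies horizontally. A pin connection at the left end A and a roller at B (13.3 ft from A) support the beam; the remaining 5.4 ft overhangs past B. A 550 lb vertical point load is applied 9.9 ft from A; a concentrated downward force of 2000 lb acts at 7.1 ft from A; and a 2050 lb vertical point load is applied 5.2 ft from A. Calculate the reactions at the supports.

A_x = 0, A_y = 2321 lb, B_y = 2279 lb

Moments about A: B_y·13.3 − 550·9.9 − 2000·7.1 − 2050·5.2 = 0 → B_y = 30305/13.3 = 2278.57 ≈ 2279 lb.
ΣF_y = 0: A_y + 2278.57 − 550 − 2000 − 2050 = 0 → A_y = 2321 lb.
ΣF_x = 0: no horizontal applied forces, so A_x = 0.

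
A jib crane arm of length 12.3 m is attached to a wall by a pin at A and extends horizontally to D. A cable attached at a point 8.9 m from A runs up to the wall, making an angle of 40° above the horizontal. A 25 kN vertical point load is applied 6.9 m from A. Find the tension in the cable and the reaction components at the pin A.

ΣM about A: T·sin40°·8.9 − 25·6.9 = 0 → T = 172.5/(8.9·0.642788) = 30.1531 ≈ 30.15 kN.
ΣF_x = 0: A_x − T·cos40° = 0 → A_x = 30.1531 × 0.766044 = 23.10 kN.
ΣF_y = 0: A_y + T·sin40° − 25 = 0 → A_y = 25 − 30.1531 × 0.642788 = 5.618 kN.

T = 30.15 kN, A_x = 23.10 kN, A_y = 5.618 kN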